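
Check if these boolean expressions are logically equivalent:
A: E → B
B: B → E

No, Converse is not equivalent to original (counterexample: B=0, E=1)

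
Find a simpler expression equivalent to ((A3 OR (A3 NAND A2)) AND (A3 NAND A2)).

By absorption (E AND (E OR v) = E):
= (A3 NAND A2)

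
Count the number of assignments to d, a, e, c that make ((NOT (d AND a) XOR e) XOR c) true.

Satisfying assignments: (0,0,0,0), (0,0,1,1), (0,1,0,0), (0,1,1,1), (1,0,0,0), (1,0,1,1), (1,1,0,1), (1,1,1,0)
Count: 8 out of 16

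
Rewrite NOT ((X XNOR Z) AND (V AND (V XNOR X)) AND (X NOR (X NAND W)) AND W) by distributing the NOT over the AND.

NOT (X XNOR Z) OR NOT (V AND (V XNOR X)) OR NOT (X NOR (X NAND W)) OR NOT W
De Morgan's: NOT(AND of terms) = OR of negations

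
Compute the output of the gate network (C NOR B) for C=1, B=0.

Substituting: (1 NOR 0)
= 0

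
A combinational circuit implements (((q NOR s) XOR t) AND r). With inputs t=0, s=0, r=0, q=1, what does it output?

Substituting: (((1 NOR 0) XOR 0) AND 0)
= 0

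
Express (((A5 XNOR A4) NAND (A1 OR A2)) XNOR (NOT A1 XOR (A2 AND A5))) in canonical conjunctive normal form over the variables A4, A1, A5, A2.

(A4 OR A1 OR A5 OR NOT A2) AND (A4 OR A1 OR NOT A5 OR NOT A2) AND (A4 OR NOT A1 OR NOT A5 OR A2) AND (NOT A4 OR NOT A1 OR A5 OR A2) AND (NOT A4 OR NOT A1 OR A5 OR NOT A2) AND (NOT A4 OR NOT A1 OR NOT A5 OR NOT A2)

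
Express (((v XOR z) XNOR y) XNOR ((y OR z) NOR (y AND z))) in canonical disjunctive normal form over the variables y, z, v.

(NOT y AND NOT z AND NOT v) OR (NOT y AND z AND NOT v) OR (y AND NOT z AND NOT v) OR (y AND z AND v)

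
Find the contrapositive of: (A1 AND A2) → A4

Contrapositive: NOT A4 → NOT (A1 AND A2)
Note: A statement and its contrapositive are logically equivalent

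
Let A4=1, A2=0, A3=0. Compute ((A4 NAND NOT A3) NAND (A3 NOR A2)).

Substituting: ((1 NAND NOT 0) NAND (0 NOR 0))
= 1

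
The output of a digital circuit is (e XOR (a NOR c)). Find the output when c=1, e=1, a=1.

Substituting: (1 XOR (1 NOR 1))
= 1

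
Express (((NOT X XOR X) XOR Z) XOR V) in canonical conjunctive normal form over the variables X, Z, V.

(X OR Z OR NOT V) AND (X OR NOT Z OR V) AND (NOT X OR Z OR NOT V) AND (NOT X OR NOT Z OR V)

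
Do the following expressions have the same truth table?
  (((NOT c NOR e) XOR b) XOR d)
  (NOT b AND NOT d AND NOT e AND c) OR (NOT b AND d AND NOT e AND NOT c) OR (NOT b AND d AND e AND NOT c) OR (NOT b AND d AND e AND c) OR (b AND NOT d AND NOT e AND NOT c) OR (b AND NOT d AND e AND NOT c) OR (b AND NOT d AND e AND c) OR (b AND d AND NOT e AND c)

Yes, they are equivalent — the two output columns agree on all 16 assignments:
b | d | e | c | Expression 1 | Expression 2
-------------------------------------------
0 | 0 | 0 | 0 | 0 | 0
0 | 0 | 0 | 1 | 1 | 1
0 | 0 | 1 | 0 | 0 | 0
0 | 0 | 1 | 1 | 0 | 0
0 | 1 | 0 | 0 | 1 | 1
0 | 1 | 0 | 1 | 0 | 0
0 | 1 | 1 | 0 | 1 | 1
0 | 1 | 1 | 1 | 1 | 1
1 | 0 | 0 | 0 | 1 | 1
1 | 0 | 0 | 1 | 0 | 0
1 | 0 | 1 | 0 | 1 | 1
1 | 0 | 1 | 1 | 1 | 1
1 | 1 | 0 | 0 | 0 | 0
1 | 1 | 0 | 1 | 1 | 1
1 | 1 | 1 | 0 | 0 | 0
1 | 1 | 1 | 1 | 0 | 0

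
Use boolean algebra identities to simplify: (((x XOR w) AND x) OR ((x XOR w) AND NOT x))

By distribution ((E AND v) OR (E AND NOT v) = E):
= (x XOR w)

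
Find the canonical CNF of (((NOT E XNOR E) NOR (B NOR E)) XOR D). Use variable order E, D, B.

(E OR D OR B) AND (E OR NOT D OR NOT B) AND (NOT E OR NOT D OR B) AND (NOT E OR NOT D OR NOT B)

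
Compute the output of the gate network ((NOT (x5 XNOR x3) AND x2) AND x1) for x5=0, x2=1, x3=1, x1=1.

Substituting: ((NOT (0 XNOR 1) AND 1) AND 1)
= 1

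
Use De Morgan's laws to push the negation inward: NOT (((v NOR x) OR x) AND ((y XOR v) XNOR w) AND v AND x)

NOT ((v NOR x) OR x) OR NOT ((y XOR v) XNOR w) OR NOT v OR NOT x
De Morgan's: NOT(AND of terms) = OR of negations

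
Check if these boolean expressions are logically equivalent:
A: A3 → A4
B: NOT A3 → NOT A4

No, Inverse is not equivalent to original (counterexample: A3=0, A4=1)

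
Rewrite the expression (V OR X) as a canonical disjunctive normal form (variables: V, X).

(NOT V AND X) OR (V AND NOT X) OR (V AND X)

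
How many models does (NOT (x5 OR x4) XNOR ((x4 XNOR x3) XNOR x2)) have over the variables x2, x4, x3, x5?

Satisfying assignments: (0,0,0,1), (0,0,1,0), (0,1,1,0), (0,1,1,1), (1,0,0,0), (1,0,1,1), (1,1,0,0), (1,1,0,1)
Count: 8 out of 16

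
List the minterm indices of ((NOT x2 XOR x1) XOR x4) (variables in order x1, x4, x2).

Σm(0, 3, 5, 6) = (NOT x1 AND NOT x4 AND NOT x2) OR (NOT x1 AND x4 AND x2) OR (x1 AND NOT x4 AND x2) OR (x1 AND x4 AND NOT x2)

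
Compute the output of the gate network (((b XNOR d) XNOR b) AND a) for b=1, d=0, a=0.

Substituting: (((1 XNOR 0) XNOR 1) AND 0)
= 0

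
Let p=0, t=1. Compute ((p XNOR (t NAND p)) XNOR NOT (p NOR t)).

Substituting: ((0 XNOR (1 NAND 0)) XNOR NOT (0 NOR 1))
= 0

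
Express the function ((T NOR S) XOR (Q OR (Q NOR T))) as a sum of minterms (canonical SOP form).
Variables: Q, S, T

Σm(2, 5, 6, 7) = (NOT Q AND S AND NOT T) OR (Q AND NOT S AND T) OR (Q AND S AND NOT T) OR (Q AND S AND T)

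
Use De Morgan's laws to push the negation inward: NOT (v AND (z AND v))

NOT v OR NOT (z AND v)
De Morgan's: NOT(AND of terms) = OR of negations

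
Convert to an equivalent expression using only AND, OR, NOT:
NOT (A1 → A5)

A1 AND NOT A5
(Negated implication: NOT(A → B) = A AND NOT B)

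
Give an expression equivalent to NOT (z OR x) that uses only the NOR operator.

(((z NOR x) NOR (z NOR x)) NOR ((z NOR x) NOR (z NOR x)))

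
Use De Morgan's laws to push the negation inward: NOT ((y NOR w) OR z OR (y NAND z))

NOT (y NOR w) AND NOT z AND NOT (y NAND z)
De Morgan's: NOT(OR of terms) = AND of negations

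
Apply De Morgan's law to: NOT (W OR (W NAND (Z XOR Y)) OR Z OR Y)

NOT W AND NOT (W NAND (Z XOR Y)) AND NOT Z AND NOT Y
De Morgan's: NOT(OR of terms) = AND of negations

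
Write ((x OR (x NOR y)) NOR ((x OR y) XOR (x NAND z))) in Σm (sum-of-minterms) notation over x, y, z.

Σm(2, 3) = (NOT x AND y AND NOT z) OR (NOT x AND y AND z)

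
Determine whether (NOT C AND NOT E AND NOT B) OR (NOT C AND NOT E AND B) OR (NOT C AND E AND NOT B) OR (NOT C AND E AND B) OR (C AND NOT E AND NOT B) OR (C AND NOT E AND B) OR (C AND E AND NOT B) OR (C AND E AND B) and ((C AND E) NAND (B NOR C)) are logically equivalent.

Yes, they are equivalent — the two output columns agree on all 8 assignments:
C | E | B | Expression 1 | Expression 2
---------------------------------------
0 | 0 | 0 | 1 | 1
0 | 0 | 1 | 1 | 1
0 | 1 | 0 | 1 | 1
0 | 1 | 1 | 1 | 1
1 | 0 | 0 | 1 | 1
1 | 0 | 1 | 1 | 1
1 | 1 | 0 | 1 | 1
1 | 1 | 1 | 1 | 1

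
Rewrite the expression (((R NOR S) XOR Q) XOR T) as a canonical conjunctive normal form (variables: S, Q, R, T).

(S OR Q OR R OR NOT T) AND (S OR Q OR NOT R OR T) AND (S OR NOT Q OR R OR T) AND (S OR NOT Q OR NOT R OR NOT T) AND (NOT S OR Q OR R OR T) AND (NOT S OR Q OR NOT R OR T) AND (NOT S OR NOT Q OR R OR NOT T) AND (NOT S OR NOT Q OR NOT R OR NOT T)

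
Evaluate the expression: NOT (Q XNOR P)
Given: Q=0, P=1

Substituting: NOT (0 XNOR 1)
= 1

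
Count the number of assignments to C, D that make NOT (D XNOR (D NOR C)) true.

Satisfying assignments: (0,0), (0,1), (1,1)
Count: 3 out of 4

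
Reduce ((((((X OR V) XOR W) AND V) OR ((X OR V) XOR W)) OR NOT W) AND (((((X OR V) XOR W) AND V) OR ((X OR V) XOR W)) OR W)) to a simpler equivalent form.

By distribution ((E OR v) AND (E OR NOT v) = E) then absorption (E OR (E AND v) = E):
= ((X OR V) XOR W)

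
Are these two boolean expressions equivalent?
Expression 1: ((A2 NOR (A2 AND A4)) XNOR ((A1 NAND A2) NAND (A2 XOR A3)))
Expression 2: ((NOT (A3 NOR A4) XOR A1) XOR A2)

No. Counterexample: with A1=0, A4=0, A3=0, A2=0, Expression 1 = 1 but Expression 2 = 0.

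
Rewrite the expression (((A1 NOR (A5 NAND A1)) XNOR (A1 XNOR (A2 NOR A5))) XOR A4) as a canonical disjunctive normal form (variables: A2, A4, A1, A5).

(NOT A2 AND NOT A4 AND NOT A1 AND NOT A5) OR (NOT A2 AND NOT A4 AND A1 AND A5) OR (NOT A2 AND A4 AND NOT A1 AND A5) OR (NOT A2 AND A4 AND A1 AND NOT A5) OR (A2 AND NOT A4 AND A1 AND NOT A5) OR (A2 AND NOT A4 AND A1 AND A5) OR (A2 AND A4 AND NOT A1 AND NOT A5) OR (A2 AND A4 AND NOT A1 AND A5)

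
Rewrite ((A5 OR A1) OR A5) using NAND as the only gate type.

((((A5 NAND A5) NAND (A1 NAND A1)) NAND ((A5 NAND A5) NAND (A1 NAND A1))) NAND (A5 NAND A5))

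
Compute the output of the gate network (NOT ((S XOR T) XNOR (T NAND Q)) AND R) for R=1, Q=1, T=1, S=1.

Substituting: (NOT ((1 XOR 1) XNOR (1 NAND 1)) AND 1)
= 0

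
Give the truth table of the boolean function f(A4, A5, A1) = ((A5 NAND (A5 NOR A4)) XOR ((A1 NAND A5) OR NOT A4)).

A4 | A5 | A1 | Output
---------------------
0 | 0 | 0 | 0
0 | 0 | 1 | 0
0 | 1 | 0 | 0
0 | 1 | 1 | 0
1 | 0 | 0 | 0
1 | 0 | 1 | 0
1 | 1 | 0 | 0
1 | 1 | 1 | 1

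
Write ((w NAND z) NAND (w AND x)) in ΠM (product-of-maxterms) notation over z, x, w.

ΠM(3) = (z OR NOT x OR NOT w)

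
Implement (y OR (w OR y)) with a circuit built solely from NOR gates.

((y NOR ((w NOR y) NOR (w NOR y))) NOR (y NOR ((w NOR y) NOR (w NOR y))))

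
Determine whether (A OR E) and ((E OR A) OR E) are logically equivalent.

Yes, they are equivalent — the two output columns agree on all 4 assignments:
A | E | Expression 1 | Expression 2
-----------------------------------
0 | 0 | 0 | 0
0 | 1 | 1 | 1
1 | 0 | 1 | 1
1 | 1 | 1 | 1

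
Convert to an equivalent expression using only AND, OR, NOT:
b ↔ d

(b AND d) OR (NOT b AND NOT d)
(Biconditional = both true or both false)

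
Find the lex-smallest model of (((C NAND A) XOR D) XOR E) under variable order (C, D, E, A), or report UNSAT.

C=0, D=0, E=0, A=0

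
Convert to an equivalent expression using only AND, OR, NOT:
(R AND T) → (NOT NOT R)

NOT (R AND T) OR (NOT NOT R)
(Implication elimination: A → B = NOT A OR B)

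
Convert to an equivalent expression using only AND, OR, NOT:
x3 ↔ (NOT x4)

(x3 AND (NOT x4)) OR (NOT x3 AND x4)
(Biconditional = both true or both false)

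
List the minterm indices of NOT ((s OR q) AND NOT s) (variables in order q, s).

Σm(0, 1, 3) = (NOT q AND NOT s) OR (NOT q AND s) OR (q AND s)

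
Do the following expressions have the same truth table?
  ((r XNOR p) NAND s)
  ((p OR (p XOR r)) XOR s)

No. Counterexample: with s=0, r=0, p=0, Expression 1 = 1 but Expression 2 = 0.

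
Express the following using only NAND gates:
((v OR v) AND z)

((((v NAND v) NAND (v NAND v)) NAND z) NAND (((v NAND v) NAND (v NAND v)) NAND z))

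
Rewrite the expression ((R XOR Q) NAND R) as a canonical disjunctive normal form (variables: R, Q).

(NOT R AND NOT Q) OR (NOT R AND Q) OR (R AND Q)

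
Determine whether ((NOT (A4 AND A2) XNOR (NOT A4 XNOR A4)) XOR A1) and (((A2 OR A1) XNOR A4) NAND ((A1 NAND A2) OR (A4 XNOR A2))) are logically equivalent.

No. Counterexample: with A4=0, A1=0, A2=1, Expression 1 = 0 but Expression 2 = 1.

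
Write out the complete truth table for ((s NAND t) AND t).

t | s | Output
--------------
0 | 0 | 0
0 | 1 | 0
1 | 0 | 1
1 | 1 | 0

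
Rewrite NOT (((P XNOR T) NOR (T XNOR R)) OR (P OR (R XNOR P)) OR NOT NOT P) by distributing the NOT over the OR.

NOT ((P XNOR T) NOR (T XNOR R)) AND NOT (P OR (R XNOR P)) AND NOT P
De Morgan's: NOT(OR of terms) = AND of negations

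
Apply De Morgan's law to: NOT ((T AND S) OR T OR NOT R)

NOT (T AND S) AND NOT T AND R
De Morgan's: NOT(OR of terms) = AND of negations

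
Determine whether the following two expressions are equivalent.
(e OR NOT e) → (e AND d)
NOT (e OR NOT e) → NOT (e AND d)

No, Inverse is not equivalent to original (counterexample: d=0, a=0, e=0)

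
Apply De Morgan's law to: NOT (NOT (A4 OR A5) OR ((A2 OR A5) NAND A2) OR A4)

(A4 OR A5) AND NOT ((A2 OR A5) NAND A2) AND NOT A4
De Morgan's: NOT(OR of terms) = AND of negations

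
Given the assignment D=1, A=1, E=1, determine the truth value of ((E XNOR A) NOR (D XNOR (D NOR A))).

Substituting: ((1 XNOR 1) NOR (1 XNOR (1 NOR 1)))
= 0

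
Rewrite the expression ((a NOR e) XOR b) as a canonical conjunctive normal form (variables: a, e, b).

(a OR e OR NOT b) AND (a OR NOT e OR b) AND (NOT a OR e OR b) AND (NOT a OR NOT e OR b)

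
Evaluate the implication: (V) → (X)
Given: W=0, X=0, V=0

Antecedent (V) = 0; consequent (X) = 0.
0 → 0 = 1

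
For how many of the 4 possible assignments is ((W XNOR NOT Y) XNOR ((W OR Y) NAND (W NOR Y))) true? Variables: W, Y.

Satisfying assignments: (0,1), (1,0)
Count: 2 out of 4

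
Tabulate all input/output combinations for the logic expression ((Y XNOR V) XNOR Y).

Y | V | Output
--------------
0 | 0 | 0
0 | 1 | 1
1 | 0 | 0
1 | 1 | 1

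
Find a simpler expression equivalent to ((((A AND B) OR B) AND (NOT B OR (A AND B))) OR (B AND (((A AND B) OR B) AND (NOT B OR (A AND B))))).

By absorption (E OR (E AND v) = E) then distribution ((E OR v) AND (E OR NOT v) = E):
= (A AND B)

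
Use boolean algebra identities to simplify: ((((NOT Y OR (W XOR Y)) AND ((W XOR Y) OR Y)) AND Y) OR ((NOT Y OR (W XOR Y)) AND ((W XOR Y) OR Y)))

By absorption (E OR (E AND v) = E) then distribution ((E OR v) AND (E OR NOT v) = E):
= (W XOR Y)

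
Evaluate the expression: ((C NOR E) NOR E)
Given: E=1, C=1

Substituting: ((1 NOR 1) NOR 1)
= 0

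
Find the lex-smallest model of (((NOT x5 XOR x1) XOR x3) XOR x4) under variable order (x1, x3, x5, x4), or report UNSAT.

x1=0, x3=0, x5=0, x4=0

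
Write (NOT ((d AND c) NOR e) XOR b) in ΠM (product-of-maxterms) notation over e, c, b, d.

ΠM(0, 1, 4, 7, 10, 11, 14, 15) = (e OR c OR b OR d) AND (e OR c OR b OR NOT d) AND (e OR NOT c OR b OR d) AND (e OR NOT c OR NOT b OR NOT d) AND (NOT e OR c OR NOT b OR d) AND (NOT e OR c OR NOT b OR NOT d) AND (NOT e OR NOT c OR NOT b OR d) AND (NOT e OR NOT c OR NOT b OR NOT d)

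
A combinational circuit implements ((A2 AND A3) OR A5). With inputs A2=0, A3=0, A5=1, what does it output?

Substituting: ((0 AND 0) OR 1)
= 1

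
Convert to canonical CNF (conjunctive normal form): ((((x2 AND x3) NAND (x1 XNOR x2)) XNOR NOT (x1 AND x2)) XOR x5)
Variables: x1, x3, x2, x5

(x1 OR x3 OR x2 OR NOT x5) AND (x1 OR x3 OR NOT x2 OR NOT x5) AND (x1 OR NOT x3 OR x2 OR NOT x5) AND (x1 OR NOT x3 OR NOT x2 OR NOT x5) AND (NOT x1 OR x3 OR x2 OR NOT x5) AND (NOT x1 OR x3 OR NOT x2 OR x5) AND (NOT x1 OR NOT x3 OR x2 OR NOT x5) AND (NOT x1 OR NOT x3 OR NOT x2 OR NOT x5)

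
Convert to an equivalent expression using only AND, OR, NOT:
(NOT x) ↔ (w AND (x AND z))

((NOT x) AND (w AND (x AND z))) OR (x AND NOT (w AND (x AND z)))
(Biconditional = both true or both false)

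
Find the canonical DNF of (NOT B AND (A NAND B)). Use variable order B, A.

(NOT B AND NOT A) OR (NOT B AND A)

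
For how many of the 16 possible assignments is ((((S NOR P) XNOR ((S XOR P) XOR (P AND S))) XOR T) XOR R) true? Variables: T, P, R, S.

Satisfying assignments: (0,0,1,0), (0,0,1,1), (0,1,1,0), (0,1,1,1), (1,0,0,0), (1,0,0,1), (1,1,0,0), (1,1,0,1)
Count: 8 out of 16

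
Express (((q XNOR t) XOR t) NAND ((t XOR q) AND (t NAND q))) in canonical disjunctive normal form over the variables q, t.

(NOT q AND NOT t) OR (q AND NOT t) OR (q AND t)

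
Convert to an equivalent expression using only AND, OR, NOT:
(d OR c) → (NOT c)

NOT (d OR c) OR (NOT c)
(Implication elimination: A → B = NOT A OR B)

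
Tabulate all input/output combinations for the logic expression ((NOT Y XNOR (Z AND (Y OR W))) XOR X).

W | X | Z | Y | Output
----------------------
0 | 0 | 0 | 0 | 0
0 | 0 | 0 | 1 | 1
0 | 0 | 1 | 0 | 0
0 | 0 | 1 | 1 | 0
0 | 1 | 0 | 0 | 1
0 | 1 | 0 | 1 | 0
0 | 1 | 1 | 0 | 1
0 | 1 | 1 | 1 | 1
1 | 0 | 0 | 0 | 0
1 | 0 | 0 | 1 | 1
1 | 0 | 1 | 0 | 1
1 | 0 | 1 | 1 | 0
1 | 1 | 0 | 0 | 1
1 | 1 | 0 | 1 | 0
1 | 1 | 1 | 0 | 0
1 | 1 | 1 | 1 | 1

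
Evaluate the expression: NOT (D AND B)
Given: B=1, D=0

Substituting: NOT (0 AND 1)
= 1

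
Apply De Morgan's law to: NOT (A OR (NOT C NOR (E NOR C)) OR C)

NOT A AND NOT (NOT C NOR (E NOR C)) AND NOT C
De Morgan's: NOT(OR of terms) = AND of negations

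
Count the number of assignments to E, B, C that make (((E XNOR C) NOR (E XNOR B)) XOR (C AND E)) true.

Satisfying assignments: (0,1,1), (1,0,0), (1,0,1), (1,1,1)
Count: 4 out of 8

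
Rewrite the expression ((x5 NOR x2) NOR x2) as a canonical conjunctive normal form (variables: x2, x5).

(x2 OR x5) AND (NOT x2 OR x5) AND (NOT x2 OR NOT x5)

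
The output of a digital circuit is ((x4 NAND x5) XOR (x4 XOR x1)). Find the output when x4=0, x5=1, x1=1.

Substituting: ((0 NAND 1) XOR (0 XOR 1))
= 0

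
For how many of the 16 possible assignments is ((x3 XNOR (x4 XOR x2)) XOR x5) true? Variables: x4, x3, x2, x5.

Satisfying assignments: (0,0,0,0), (0,0,1,1), (0,1,0,1), (0,1,1,0), (1,0,0,1), (1,0,1,0), (1,1,0,0), (1,1,1,1)
Count: 8 out of 16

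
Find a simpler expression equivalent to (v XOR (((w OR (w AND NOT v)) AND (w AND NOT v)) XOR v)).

By XOR self-cancellation ((E XOR v) XOR v = E) then absorption (E AND (E OR v) = E):
= (w AND NOT v)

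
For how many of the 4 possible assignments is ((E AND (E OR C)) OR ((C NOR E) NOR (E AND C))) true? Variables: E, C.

Satisfying assignments: (0,1), (1,0), (1,1)
Count: 3 out of 4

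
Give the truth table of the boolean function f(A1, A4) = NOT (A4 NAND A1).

A1 | A4 | Output
----------------
0 | 0 | 0
0 | 1 | 0
1 | 0 | 0
1 | 1 | 1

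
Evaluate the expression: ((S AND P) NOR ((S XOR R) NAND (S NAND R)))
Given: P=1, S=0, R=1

Substituting: ((0 AND 1) NOR ((0 XOR 1) NAND (0 NAND 1)))
= 1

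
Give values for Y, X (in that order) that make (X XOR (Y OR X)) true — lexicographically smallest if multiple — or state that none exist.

Y=1, X=0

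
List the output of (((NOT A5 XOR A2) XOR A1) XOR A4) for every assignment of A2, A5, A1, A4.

A2 | A5 | A1 | A4 | Output
--------------------------
0 | 0 | 0 | 0 | 1
0 | 0 | 0 | 1 | 0
0 | 0 | 1 | 0 | 0
0 | 0 | 1 | 1 | 1
0 | 1 | 0 | 0 | 0
0 | 1 | 0 | 1 | 1
0 | 1 | 1 | 0 | 1
0 | 1 | 1 | 1 | 0
1 | 0 | 0 | 0 | 0
1 | 0 | 0 | 1 | 1
1 | 0 | 1 | 0 | 1
1 | 0 | 1 | 1 | 0
1 | 1 | 0 | 0 | 1
1 | 1 | 0 | 1 | 0
1 | 1 | 1 | 0 | 0
1 | 1 | 1 | 1 | 1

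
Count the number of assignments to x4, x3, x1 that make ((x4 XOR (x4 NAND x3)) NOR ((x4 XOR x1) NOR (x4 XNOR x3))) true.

Satisfying assignments: (1,0,0)
Count: 1 out of 8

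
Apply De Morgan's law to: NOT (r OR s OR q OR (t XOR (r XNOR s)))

NOT r AND NOT s AND NOT q AND NOT (t XOR (r XNOR s))
De Morgan's: NOT(OR of terms) = AND of negations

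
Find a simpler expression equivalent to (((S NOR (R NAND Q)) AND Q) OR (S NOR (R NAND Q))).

By absorption (E OR (E AND v) = E):
= (S NOR (R NAND Q))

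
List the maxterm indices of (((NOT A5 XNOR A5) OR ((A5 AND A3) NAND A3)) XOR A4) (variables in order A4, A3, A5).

ΠM(3, 4, 5, 6) = (A4 OR NOT A3 OR NOT A5) AND (NOT A4 OR A3 OR A5) AND (NOT A4 OR A3 OR NOT A5) AND (NOT A4 OR NOT A3 OR A5)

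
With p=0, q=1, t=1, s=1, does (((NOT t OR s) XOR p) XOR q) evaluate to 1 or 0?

Substituting: (((NOT 1 OR 1) XOR 0) XOR 1)
= 0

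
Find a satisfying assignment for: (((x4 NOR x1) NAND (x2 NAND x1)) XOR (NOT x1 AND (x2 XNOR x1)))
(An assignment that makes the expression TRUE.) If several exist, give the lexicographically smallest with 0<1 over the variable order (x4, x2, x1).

x4=0, x2=0, x1=0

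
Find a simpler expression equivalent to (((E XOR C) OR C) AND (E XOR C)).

By absorption (E AND (E OR v) = E):
= (E XOR C)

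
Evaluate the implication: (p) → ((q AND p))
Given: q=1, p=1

Antecedent (p) = 1; consequent ((q AND p)) = 1.
1 → 1 = 1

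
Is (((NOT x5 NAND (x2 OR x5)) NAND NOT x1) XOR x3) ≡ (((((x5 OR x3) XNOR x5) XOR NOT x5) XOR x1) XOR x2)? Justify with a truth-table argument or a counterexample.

No. Counterexample: with x1=0, x3=0, x2=0, x5=1, Expression 1 = 0 but Expression 2 = 1.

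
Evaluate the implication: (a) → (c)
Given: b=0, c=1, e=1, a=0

Antecedent (a) = 0; consequent (c) = 1.
0 → 1 = 1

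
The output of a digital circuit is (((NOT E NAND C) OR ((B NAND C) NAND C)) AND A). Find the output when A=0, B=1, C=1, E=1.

Substituting: (((NOT 1 NAND 1) OR ((1 NAND 1) NAND 1)) AND 0)
= 0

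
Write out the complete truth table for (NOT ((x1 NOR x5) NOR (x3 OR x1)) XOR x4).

x4 | x1 | x3 | x5 | Output
--------------------------
0 | 0 | 0 | 0 | 1
0 | 0 | 0 | 1 | 0
0 | 0 | 1 | 0 | 1
0 | 0 | 1 | 1 | 1
0 | 1 | 0 | 0 | 1
0 | 1 | 0 | 1 | 1
0 | 1 | 1 | 0 | 1
0 | 1 | 1 | 1 | 1
1 | 0 | 0 | 0 | 0
1 | 0 | 0 | 1 | 1
1 | 0 | 1 | 0 | 0
1 | 0 | 1 | 1 | 0
1 | 1 | 0 | 0 | 0
1 | 1 | 0 | 1 | 0
1 | 1 | 1 | 0 | 0
1 | 1 | 1 | 1 | 0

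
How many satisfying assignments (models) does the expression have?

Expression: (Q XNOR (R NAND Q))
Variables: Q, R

Satisfying assignments: (1,0)
Count: 1 out of 4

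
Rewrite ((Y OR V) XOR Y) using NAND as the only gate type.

((((Y NAND Y) NAND (V NAND V)) NAND (((Y NAND Y) NAND (V NAND V)) NAND Y)) NAND (Y NAND (((Y NAND Y) NAND (V NAND V)) NAND Y)))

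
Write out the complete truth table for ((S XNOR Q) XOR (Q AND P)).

Q | P | S | Output
------------------
0 | 0 | 0 | 1
0 | 0 | 1 | 0
0 | 1 | 0 | 1
0 | 1 | 1 | 0
1 | 0 | 0 | 0
1 | 0 | 1 | 1
1 | 1 | 0 | 1
1 | 1 | 1 | 0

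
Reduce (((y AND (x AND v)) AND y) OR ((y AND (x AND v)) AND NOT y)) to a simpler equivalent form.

By distribution ((E AND v) OR (E AND NOT v) = E):
= (y AND (x AND v))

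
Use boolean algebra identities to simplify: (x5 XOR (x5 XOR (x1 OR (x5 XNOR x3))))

By XOR self-cancellation ((E XOR v) XOR v = E):
= (x1 OR (x5 XNOR x3))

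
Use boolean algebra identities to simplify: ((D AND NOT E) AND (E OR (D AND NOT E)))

By absorption (E AND (E OR v) = E):
= (D AND NOT E)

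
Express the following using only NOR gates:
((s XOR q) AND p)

((((((s NOR q) NOR (s NOR q)) NOR ((s NOR q) NOR (s NOR q))) NOR ((((s NOR s) NOR (q NOR q)) NOR ((s NOR s) NOR (q NOR q))) NOR (((s NOR s) NOR (q NOR q)) NOR ((s NOR s) NOR (q NOR q))))) NOR ((((s NOR q) NOR (s NOR q)) NOR ((s NOR q) NOR (s NOR q))) NOR ((((s NOR s) NOR (q NOR q)) NOR ((s NOR s) NOR (q NOR q))) NOR (((s NOR s) NOR (q NOR q)) NOR ((s NOR s) NOR (q NOR q)))))) NOR (p NOR p))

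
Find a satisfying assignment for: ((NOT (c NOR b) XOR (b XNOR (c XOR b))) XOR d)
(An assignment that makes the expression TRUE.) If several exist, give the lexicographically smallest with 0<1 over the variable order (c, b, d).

c=0, b=0, d=0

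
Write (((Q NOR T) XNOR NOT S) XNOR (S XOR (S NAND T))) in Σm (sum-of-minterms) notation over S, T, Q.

Σm(0, 4, 6, 7) = (NOT S AND NOT T AND NOT Q) OR (S AND NOT T AND NOT Q) OR (S AND T AND NOT Q) OR (S AND T AND Q)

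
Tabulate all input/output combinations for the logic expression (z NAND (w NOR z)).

z | w | Output
--------------
0 | 0 | 1
0 | 1 | 1
1 | 0 | 1
1 | 1 | 1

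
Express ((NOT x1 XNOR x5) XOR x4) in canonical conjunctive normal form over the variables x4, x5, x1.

(x4 OR x5 OR x1) AND (x4 OR NOT x5 OR NOT x1) AND (NOT x4 OR x5 OR NOT x1) AND (NOT x4 OR NOT x5 OR x1)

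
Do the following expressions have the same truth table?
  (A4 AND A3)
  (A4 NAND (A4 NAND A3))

No. Counterexample: with A4=0, A3=0, Expression 1 = 0 but Expression 2 = 1.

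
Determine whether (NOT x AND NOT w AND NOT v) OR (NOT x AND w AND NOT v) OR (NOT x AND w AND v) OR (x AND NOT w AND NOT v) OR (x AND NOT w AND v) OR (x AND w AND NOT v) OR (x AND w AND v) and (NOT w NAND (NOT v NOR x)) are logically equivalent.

Yes, they are equivalent — the two output columns agree on all 8 assignments:
x | w | v | Expression 1 | Expression 2
---------------------------------------
0 | 0 | 0 | 1 | 1
0 | 0 | 1 | 0 | 0
0 | 1 | 0 | 1 | 1
0 | 1 | 1 | 1 | 1
1 | 0 | 0 | 1 | 1
1 | 0 | 1 | 1 | 1
1 | 1 | 0 | 1 | 1
1 | 1 | 1 | 1 | 1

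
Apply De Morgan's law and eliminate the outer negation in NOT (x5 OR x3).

NOT x5 AND NOT x3
De Morgan's: NOT(OR of terms) = AND of negations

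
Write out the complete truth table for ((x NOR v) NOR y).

y | v | x | Output
------------------
0 | 0 | 0 | 0
0 | 0 | 1 | 1
0 | 1 | 0 | 1
0 | 1 | 1 | 1
1 | 0 | 0 | 0
1 | 0 | 1 | 0
1 | 1 | 0 | 0
1 | 1 | 1 | 0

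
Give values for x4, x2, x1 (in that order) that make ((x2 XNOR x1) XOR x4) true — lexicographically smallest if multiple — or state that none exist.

x4=0, x2=0, x1=0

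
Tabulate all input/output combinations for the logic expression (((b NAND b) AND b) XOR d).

d | b | Output
--------------
0 | 0 | 0
0 | 1 | 0
1 | 0 | 1
1 | 1 | 1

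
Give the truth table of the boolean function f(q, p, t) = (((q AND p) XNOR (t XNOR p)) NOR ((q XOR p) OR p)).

q | p | t | Output
------------------
0 | 0 | 0 | 1
0 | 0 | 1 | 0
0 | 1 | 0 | 0
0 | 1 | 1 | 0
1 | 0 | 0 | 0
1 | 0 | 1 | 0
1 | 1 | 0 | 0
1 | 1 | 1 | 0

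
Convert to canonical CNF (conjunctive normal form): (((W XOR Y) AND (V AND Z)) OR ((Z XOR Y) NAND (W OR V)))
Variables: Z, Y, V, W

(Z OR NOT Y OR V OR NOT W) AND (Z OR NOT Y OR NOT V OR W) AND (Z OR NOT Y OR NOT V OR NOT W) AND (NOT Z OR Y OR V OR NOT W) AND (NOT Z OR Y OR NOT V OR W)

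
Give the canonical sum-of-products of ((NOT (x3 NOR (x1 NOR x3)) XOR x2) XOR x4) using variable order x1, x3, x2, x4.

Σm(0, 3, 4, 7, 9, 10, 12, 15) = (NOT x1 AND NOT x3 AND NOT x2 AND NOT x4) OR (NOT x1 AND NOT x3 AND x2 AND x4) OR (NOT x1 AND x3 AND NOT x2 AND NOT x4) OR (NOT x1 AND x3 AND x2 AND x4) OR (x1 AND NOT x3 AND NOT x2 AND x4) OR (x1 AND NOT x3 AND x2 AND NOT x4) OR (x1 AND x3 AND NOT x2 AND NOT x4) OR (x1 AND x3 AND x2 AND x4)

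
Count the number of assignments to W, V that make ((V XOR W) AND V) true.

Satisfying assignments: (0,1)
Count: 1 out of 4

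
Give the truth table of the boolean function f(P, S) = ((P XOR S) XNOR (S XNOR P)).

P | S | Output
--------------
0 | 0 | 0
0 | 1 | 0
1 | 0 | 0
1 | 1 | 0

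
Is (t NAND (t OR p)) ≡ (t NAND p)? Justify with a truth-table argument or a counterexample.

No. Counterexample: with t=1, p=0, Expression 1 = 0 but Expression 2 = 1.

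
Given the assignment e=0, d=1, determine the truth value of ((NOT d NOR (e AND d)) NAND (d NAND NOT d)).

Substituting: ((NOT 1 NOR (0 AND 1)) NAND (1 NAND NOT 1))
= 0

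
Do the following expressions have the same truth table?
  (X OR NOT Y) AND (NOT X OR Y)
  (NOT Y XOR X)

Yes, they are equivalent — the two output columns agree on all 4 assignments:
X | Y | Expression 1 | Expression 2
-----------------------------------
0 | 0 | 1 | 1
0 | 1 | 0 | 0
1 | 0 | 0 | 0
1 | 1 | 1 | 1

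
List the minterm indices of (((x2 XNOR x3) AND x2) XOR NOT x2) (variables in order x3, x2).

Σm(0, 2, 3) = (NOT x3 AND NOT x2) OR (x3 AND NOT x2) OR (x3 AND x2)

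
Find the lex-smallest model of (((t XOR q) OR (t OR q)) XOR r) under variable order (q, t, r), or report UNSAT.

q=0, t=0, r=1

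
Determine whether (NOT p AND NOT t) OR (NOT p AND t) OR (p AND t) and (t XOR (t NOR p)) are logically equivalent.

Yes, they are equivalent — the two output columns agree on all 4 assignments:
p | t | Expression 1 | Expression 2
-----------------------------------
0 | 0 | 1 | 1
0 | 1 | 1 | 1
1 | 0 | 0 | 0
1 | 1 | 1 | 1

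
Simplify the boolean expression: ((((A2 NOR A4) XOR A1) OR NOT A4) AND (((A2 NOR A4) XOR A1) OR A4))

By distribution ((E OR v) AND (E OR NOT v) = E):
= ((A2 NOR A4) XOR A1)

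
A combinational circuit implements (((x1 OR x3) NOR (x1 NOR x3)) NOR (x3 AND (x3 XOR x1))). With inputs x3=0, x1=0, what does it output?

Substituting: (((0 OR 0) NOR (0 NOR 0)) NOR (0 AND (0 XOR 0)))
= 1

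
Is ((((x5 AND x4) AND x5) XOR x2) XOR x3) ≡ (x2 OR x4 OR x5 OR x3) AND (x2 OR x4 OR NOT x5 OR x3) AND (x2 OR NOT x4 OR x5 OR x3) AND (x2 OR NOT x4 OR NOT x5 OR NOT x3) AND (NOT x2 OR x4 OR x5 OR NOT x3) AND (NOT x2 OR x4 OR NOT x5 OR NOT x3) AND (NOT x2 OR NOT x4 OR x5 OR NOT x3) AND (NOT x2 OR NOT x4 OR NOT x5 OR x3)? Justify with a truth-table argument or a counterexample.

Yes, they are equivalent — the two output columns agree on all 16 assignments:
x2 | x4 | x5 | x3 | Expression 1 | Expression 2
-----------------------------------------------
0 | 0 | 0 | 0 | 0 | 0
0 | 0 | 0 | 1 | 1 | 1
0 | 0 | 1 | 0 | 0 | 0
0 | 0 | 1 | 1 | 1 | 1
0 | 1 | 0 | 0 | 0 | 0
0 | 1 | 0 | 1 | 1 | 1
0 | 1 | 1 | 0 | 1 | 1
0 | 1 | 1 | 1 | 0 | 0
1 | 0 | 0 | 0 | 1 | 1
1 | 0 | 0 | 1 | 0 | 0
1 | 0 | 1 | 0 | 1 | 1
1 | 0 | 1 | 1 | 0 | 0
1 | 1 | 0 | 0 | 1 | 1
1 | 1 | 0 | 1 | 0 | 0
1 | 1 | 1 | 0 | 0 | 0
1 | 1 | 1 | 1 | 1 | 1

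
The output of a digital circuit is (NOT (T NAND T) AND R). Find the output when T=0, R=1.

Substituting: (NOT (0 NAND 0) AND 1)
= 0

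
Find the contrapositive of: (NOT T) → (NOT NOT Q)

Contrapositive: NOT Q → T
Note: A statement and its contrapositive are logically equivalent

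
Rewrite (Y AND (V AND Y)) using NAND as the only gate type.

((Y NAND ((V NAND Y) NAND (V NAND Y))) NAND (Y NAND ((V NAND Y) NAND (V NAND Y))))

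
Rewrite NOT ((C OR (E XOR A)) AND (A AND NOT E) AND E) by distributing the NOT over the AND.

NOT (C OR (E XOR A)) OR NOT (A AND NOT E) OR NOT E
De Morgan's: NOT(AND of terms) = OR of negations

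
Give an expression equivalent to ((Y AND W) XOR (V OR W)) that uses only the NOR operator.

((((((Y NOR Y) NOR (W NOR W)) NOR ((V NOR W) NOR (V NOR W))) NOR (((Y NOR Y) NOR (W NOR W)) NOR ((V NOR W) NOR (V NOR W)))) NOR ((((Y NOR Y) NOR (W NOR W)) NOR ((V NOR W) NOR (V NOR W))) NOR (((Y NOR Y) NOR (W NOR W)) NOR ((V NOR W) NOR (V NOR W))))) NOR ((((((Y NOR Y) NOR (W NOR W)) NOR ((Y NOR Y) NOR (W NOR W))) NOR (((V NOR W) NOR (V NOR W)) NOR ((V NOR W) NOR (V NOR W)))) NOR ((((Y NOR Y) NOR (W NOR W)) NOR ((Y NOR Y) NOR (W NOR W))) NOR (((V NOR W) NOR (V NOR W)) NOR ((V NOR W) NOR (V NOR W))))) NOR (((((Y NOR Y) NOR (W NOR W)) NOR ((Y NOR Y) NOR (W NOR W))) NOR (((V NOR W) NOR (V NOR W)) NOR ((V NOR W) NOR (V NOR W)))) NOR ((((Y NOR Y) NOR (W NOR W)) NOR ((Y NOR Y) NOR (W NOR W))) NOR (((V NOR W) NOR (V NOR W)) NOR ((V NOR W) NOR (V NOR W)))))))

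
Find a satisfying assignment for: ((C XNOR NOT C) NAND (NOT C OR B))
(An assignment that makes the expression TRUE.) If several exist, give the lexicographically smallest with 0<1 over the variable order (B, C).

B=0, C=0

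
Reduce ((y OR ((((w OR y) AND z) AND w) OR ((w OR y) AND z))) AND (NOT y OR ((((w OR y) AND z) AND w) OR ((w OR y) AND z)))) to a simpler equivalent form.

By distribution ((E OR v) AND (E OR NOT v) = E) then absorption (E OR (E AND v) = E):
= ((w OR y) AND z)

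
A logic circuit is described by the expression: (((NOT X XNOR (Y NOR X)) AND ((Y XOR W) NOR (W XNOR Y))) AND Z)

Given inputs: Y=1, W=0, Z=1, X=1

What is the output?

Substituting: (((NOT 1 XNOR (1 NOR 1)) AND ((1 XOR 0) NOR (0 XNOR 1))) AND 1)
= 0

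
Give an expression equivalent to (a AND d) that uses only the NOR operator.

((a NOR a) NOR (d NOR d))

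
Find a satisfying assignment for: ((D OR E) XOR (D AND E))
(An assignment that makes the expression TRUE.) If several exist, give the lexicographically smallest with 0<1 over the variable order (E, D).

E=0, D=1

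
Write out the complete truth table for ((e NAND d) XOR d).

d | e | Output
--------------
0 | 0 | 1
0 | 1 | 1
1 | 0 | 0
1 | 1 | 1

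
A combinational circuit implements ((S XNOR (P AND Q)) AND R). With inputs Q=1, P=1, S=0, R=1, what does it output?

Substituting: ((0 XNOR (1 AND 1)) AND 1)
= 0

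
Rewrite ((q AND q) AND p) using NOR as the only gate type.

((((q NOR q) NOR (q NOR q)) NOR ((q NOR q) NOR (q NOR q))) NOR (p NOR p))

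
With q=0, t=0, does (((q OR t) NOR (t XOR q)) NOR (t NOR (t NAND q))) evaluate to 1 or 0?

Substituting: (((0 OR 0) NOR (0 XOR 0)) NOR (0 NOR (0 NAND 0)))
= 0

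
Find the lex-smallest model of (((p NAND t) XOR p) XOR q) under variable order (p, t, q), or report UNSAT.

p=0, t=0, q=0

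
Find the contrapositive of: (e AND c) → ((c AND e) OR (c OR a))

Contrapositive: NOT ((c AND e) OR (c OR a)) → NOT (e AND c)
Note: A statement and its contrapositive are logically equivalent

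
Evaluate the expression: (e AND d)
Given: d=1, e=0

Substituting: (0 AND 1)
= 0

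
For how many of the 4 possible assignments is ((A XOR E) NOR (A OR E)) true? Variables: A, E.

Satisfying assignments: (0,0)
Count: 1 out of 4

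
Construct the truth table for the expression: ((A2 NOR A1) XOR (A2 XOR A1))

A2 | A1 | Output
----------------
0 | 0 | 1
0 | 1 | 1
1 | 0 | 1
1 | 1 | 0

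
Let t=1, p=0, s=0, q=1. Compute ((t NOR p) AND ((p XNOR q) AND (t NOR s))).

Substituting: ((1 NOR 0) AND ((0 XNOR 1) AND (1 NOR 0)))
= 0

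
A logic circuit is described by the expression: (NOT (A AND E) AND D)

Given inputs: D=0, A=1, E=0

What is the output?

Substituting: (NOT (1 AND 0) AND 0)
= 0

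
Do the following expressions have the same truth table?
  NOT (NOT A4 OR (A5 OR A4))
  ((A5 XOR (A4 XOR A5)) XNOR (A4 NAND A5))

No. Counterexample: with A4=1, A5=0, Expression 1 = 0 but Expression 2 = 1.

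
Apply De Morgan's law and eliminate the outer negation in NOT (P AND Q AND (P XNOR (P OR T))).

NOT P OR NOT Q OR NOT (P XNOR (P OR T))
De Morgan's: NOT(AND of terms) = OR of negations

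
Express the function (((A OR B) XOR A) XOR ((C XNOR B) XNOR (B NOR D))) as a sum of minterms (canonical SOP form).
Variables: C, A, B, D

Σm(0, 4, 6, 7, 9, 10, 11, 13) = (NOT C AND NOT A AND NOT B AND NOT D) OR (NOT C AND A AND NOT B AND NOT D) OR (NOT C AND A AND B AND NOT D) OR (NOT C AND A AND B AND D) OR (C AND NOT A AND NOT B AND D) OR (C AND NOT A AND B AND NOT D) OR (C AND NOT A AND B AND D) OR (C AND A AND NOT B AND D)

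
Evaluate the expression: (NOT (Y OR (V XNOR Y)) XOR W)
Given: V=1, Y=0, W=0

Substituting: (NOT (0 OR (1 XNOR 0)) XOR 0)
= 1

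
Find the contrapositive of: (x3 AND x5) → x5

Contrapositive: NOT x5 → NOT (x3 AND x5)
Note: A statement and its contrapositive are logically equivalent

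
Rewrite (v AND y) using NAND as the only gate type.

((v NAND y) NAND (v NAND y))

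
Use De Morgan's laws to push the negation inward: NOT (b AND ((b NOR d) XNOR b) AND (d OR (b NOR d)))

NOT b OR NOT ((b NOR d) XNOR b) OR NOT (d OR (b NOR d))
De Morgan's: NOT(AND of terms) = OR of negations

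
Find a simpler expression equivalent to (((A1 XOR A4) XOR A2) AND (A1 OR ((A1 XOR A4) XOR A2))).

By absorption (E AND (E OR v) = E):
= ((A1 XOR A4) XOR A2)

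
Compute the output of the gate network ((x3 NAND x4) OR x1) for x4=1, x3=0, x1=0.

Substituting: ((0 NAND 1) OR 0)
= 1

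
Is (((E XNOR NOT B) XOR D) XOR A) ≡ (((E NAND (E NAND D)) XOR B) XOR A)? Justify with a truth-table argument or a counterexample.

No. Counterexample: with D=0, B=0, E=0, A=0, Expression 1 = 0 but Expression 2 = 1.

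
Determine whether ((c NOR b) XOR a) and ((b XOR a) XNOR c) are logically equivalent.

No. Counterexample: with a=0, c=1, b=1, Expression 1 = 0 but Expression 2 = 1.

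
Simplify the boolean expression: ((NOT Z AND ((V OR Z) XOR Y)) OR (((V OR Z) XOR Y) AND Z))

By distribution ((E AND v) OR (E AND NOT v) = E):
= ((V OR Z) XOR Y)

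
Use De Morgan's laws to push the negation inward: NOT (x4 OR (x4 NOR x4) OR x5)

NOT x4 AND NOT (x4 NOR x4) AND NOT x5
De Morgan's: NOT(OR of terms) = AND of negations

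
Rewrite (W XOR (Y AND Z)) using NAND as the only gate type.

((W NAND (W NAND ((Y NAND Z) NAND (Y NAND Z)))) NAND (((Y NAND Z) NAND (Y NAND Z)) NAND (W NAND ((Y NAND Z) NAND (Y NAND Z)))))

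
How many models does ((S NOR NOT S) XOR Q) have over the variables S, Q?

Satisfying assignments: (0,1), (1,1)
Count: 2 out of 4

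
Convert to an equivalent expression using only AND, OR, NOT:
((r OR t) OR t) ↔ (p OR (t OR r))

(((r OR t) OR t) AND (p OR (t OR r))) OR (NOT ((r OR t) OR t) AND NOT (p OR (t OR r)))
(Biconditional = both true or both false)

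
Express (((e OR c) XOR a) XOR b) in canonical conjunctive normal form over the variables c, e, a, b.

(c OR e OR a OR b) AND (c OR e OR NOT a OR NOT b) AND (c OR NOT e OR a OR NOT b) AND (c OR NOT e OR NOT a OR b) AND (NOT c OR e OR a OR NOT b) AND (NOT c OR e OR NOT a OR b) AND (NOT c OR NOT e OR a OR NOT b) AND (NOT c OR NOT e OR NOT a OR b)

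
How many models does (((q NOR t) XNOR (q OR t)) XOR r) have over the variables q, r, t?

Satisfying assignments: (0,1,0), (0,1,1), (1,1,0), (1,1,1)
Count: 4 out of 8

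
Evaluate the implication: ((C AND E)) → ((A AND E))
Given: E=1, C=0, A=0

Antecedent ((C AND E)) = 0; consequent ((A AND E)) = 0.
0 → 0 = 1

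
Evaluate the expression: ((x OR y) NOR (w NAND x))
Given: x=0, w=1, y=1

Substituting: ((0 OR 1) NOR (1 NAND 0))
= 0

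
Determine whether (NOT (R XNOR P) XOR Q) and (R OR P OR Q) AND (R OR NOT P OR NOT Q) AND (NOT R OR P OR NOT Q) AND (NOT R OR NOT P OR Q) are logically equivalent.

Yes, they are equivalent — the two output columns agree on all 8 assignments:
R | P | Q | Expression 1 | Expression 2
---------------------------------------
0 | 0 | 0 | 0 | 0
0 | 0 | 1 | 1 | 1
0 | 1 | 0 | 1 | 1
0 | 1 | 1 | 0 | 0
1 | 0 | 0 | 1 | 1
1 | 0 | 1 | 0 | 0
1 | 1 | 0 | 0 | 0
1 | 1 | 1 | 1 | 1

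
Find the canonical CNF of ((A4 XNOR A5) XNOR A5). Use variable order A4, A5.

(A4 OR A5) AND (A4 OR NOT A5)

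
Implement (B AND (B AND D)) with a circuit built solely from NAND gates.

((B NAND ((B NAND D) NAND (B NAND D))) NAND (B NAND ((B NAND D) NAND (B NAND D))))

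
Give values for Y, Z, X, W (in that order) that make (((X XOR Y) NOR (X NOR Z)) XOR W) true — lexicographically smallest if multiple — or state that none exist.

Y=0, Z=0, X=0, W=1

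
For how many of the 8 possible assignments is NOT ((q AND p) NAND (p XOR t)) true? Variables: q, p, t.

Satisfying assignments: (1,1,0)
Count: 1 out of 8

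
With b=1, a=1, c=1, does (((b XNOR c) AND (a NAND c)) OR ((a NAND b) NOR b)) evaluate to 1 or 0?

Substituting: (((1 XNOR 1) AND (1 NAND 1)) OR ((1 NAND 1) NOR 1))
= 0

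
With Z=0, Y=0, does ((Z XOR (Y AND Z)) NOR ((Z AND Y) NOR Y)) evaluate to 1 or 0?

Substituting: ((0 XOR (0 AND 0)) NOR ((0 AND 0) NOR 0))
= 0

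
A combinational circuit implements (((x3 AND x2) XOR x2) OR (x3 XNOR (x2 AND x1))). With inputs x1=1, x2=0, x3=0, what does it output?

Substituting: (((0 AND 0) XOR 0) OR (0 XNOR (0 AND 1)))
= 1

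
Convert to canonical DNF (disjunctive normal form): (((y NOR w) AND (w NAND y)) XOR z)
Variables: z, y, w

(NOT z AND NOT y AND NOT w) OR (z AND NOT y AND w) OR (z AND y AND NOT w) OR (z AND y AND w)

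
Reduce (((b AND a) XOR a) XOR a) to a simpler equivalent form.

By XOR self-cancellation ((E XOR v) XOR v = E):
= (b AND a)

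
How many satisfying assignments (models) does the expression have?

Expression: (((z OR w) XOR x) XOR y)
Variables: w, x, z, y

Satisfying assignments: (0,0,0,1), (0,0,1,0), (0,1,0,0), (0,1,1,1), (1,0,0,0), (1,0,1,0), (1,1,0,1), (1,1,1,1)
Count: 8 out of 16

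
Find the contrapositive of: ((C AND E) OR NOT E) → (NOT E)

Contrapositive: E → NOT ((C AND E) OR NOT E)
Note: A statement and its contrapositive are logically equivalent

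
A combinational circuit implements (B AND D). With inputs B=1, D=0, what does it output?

Substituting: (1 AND 0)
= 0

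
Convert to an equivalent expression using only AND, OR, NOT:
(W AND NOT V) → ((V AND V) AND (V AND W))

NOT (W AND NOT V) OR ((V AND V) AND (V AND W))
(Implication elimination: A → B = NOT A OR B)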